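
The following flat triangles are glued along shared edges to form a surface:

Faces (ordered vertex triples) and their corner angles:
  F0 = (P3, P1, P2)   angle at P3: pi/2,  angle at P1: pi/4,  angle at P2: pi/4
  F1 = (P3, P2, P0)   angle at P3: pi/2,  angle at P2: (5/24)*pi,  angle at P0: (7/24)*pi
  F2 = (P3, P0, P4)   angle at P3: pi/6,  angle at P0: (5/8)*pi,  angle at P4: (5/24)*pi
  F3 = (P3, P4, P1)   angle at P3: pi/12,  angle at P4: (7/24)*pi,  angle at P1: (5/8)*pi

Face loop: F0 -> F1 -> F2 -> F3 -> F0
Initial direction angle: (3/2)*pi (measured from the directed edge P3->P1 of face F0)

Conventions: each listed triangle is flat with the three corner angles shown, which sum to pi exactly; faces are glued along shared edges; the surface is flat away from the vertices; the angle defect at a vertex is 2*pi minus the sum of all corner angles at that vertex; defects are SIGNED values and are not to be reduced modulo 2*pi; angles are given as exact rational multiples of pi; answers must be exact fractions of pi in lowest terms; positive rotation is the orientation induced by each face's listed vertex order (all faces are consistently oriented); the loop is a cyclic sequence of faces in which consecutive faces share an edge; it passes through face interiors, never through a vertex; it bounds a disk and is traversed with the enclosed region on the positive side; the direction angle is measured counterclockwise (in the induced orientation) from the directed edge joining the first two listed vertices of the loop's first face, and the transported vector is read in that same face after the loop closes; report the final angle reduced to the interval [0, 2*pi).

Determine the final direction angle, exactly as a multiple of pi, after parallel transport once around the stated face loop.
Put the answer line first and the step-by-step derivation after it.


Answer: final direction angle = pi/4

enclosed vertex P3: corner angles sum to (5/4)*pi, defect = 2*pi - (5/4)*pi = (3/4)*pi
summing the enclosed defects onto the initial angle, mod 2*pi in the induced orientation:
final angle = (3/2)*pi + (3/4)*pi = pi/4 (mod 2*pi)


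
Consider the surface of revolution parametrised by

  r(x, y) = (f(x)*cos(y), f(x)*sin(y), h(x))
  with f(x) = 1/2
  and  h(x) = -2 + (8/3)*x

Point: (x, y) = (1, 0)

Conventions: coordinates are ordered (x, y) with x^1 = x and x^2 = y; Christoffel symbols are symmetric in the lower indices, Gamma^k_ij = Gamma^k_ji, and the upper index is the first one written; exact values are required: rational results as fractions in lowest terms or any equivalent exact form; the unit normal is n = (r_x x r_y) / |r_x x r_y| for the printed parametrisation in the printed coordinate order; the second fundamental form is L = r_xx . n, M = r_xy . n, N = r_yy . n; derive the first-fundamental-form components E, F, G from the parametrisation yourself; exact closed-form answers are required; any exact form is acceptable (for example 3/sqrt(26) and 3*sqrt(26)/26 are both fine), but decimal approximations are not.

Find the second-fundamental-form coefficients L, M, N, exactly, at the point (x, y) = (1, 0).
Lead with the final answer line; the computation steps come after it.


Answer: L = 0, M = 0, N = 1/2

f = 1/2, f' = 0, f'' = 0, h' = 8/3, h'' = 0
E = 64/9, F = 0, G = 1/4; answer radicand W^2 = 64/9
unnormalised second-form numerators: l = 0, m = 0, n = 4/3; L = l/sqrt(64/9), and similarly M = m/sqrt(W^2), N = n/sqrt(W^2)


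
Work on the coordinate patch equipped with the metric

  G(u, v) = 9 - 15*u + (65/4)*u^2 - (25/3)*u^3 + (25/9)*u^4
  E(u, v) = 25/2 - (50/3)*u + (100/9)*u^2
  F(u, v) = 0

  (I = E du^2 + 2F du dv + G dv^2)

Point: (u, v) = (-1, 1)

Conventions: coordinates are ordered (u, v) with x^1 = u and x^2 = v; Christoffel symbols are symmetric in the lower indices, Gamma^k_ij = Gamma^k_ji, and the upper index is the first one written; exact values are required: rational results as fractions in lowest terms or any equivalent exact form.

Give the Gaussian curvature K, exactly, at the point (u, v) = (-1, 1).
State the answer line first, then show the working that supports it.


Answer: K = -324/180815

E = 725/18, F = 0, G = 1849/36, EG - F^2 = 1340525/648 at the point
E_u = -350/9, E_v = 0, F_u = 0, F_v = 0, G_u = -1505/18, G_v = 0
E_vv = 0, F_uv = 0, G_uu = 695/6
Evaluate Brioschi's two determinant matrices M1, M2 and divide by (EG - F^2)^2.
M1 = [[-E_vv/2 + F_uv - G_uu/2, E_u/2, F_u - E_v/2], [F_v - G_u/2, E, F], [G_v/2, F, G]] = [[-695/12, -175/9, 0], [1505/36, 725/18, 0], [0, 0, 1849/36]]; det M1 = -1821033875/23328
M2 = [[0, E_v/2, G_u/2], [E_v/2, E, F], [G_u/2, F, G]] = [[0, 0, -1505/36], [0, 725/18, 0], [-1505/36, 0, 1849/36]]; det M2 = -1642143125/23328
det M1 - det M2 = -9938375/1296; K = -9938375/1296 / (1340525/648)^2 = -324/180815


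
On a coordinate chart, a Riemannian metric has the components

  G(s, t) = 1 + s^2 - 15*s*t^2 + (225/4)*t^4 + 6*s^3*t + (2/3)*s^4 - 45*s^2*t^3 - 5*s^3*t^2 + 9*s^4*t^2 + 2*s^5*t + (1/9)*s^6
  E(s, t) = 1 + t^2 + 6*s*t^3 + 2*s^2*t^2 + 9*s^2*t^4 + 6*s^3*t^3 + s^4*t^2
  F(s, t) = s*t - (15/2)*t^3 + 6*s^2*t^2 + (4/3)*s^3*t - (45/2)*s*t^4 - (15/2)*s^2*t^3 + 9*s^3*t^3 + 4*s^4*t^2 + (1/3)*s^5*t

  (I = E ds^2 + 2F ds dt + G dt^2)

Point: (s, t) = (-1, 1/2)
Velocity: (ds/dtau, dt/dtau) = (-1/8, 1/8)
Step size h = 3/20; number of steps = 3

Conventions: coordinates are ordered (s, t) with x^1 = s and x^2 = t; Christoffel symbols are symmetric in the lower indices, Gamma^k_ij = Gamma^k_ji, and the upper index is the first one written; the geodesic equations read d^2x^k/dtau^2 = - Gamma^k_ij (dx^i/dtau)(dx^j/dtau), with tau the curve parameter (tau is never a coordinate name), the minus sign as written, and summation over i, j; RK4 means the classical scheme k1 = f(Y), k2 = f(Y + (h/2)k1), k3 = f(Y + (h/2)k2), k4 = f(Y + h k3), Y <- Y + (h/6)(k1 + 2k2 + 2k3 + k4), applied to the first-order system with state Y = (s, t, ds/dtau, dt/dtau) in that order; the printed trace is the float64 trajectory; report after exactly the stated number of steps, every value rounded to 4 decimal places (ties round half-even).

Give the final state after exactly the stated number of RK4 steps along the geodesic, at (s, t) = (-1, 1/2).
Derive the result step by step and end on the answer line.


f(Y) = (ds/dtau, dt/dtau, -Gamma^s_ij Y'^i Y'^j, -Gamma^t_ij Y'^i Y'^j) with the Gammas evaluated at the stage position; h = 0.150000; intermediate values shown to 6 dp
step 0: s = -1.0000, t = 0.5000, ds/dtau = -0.1250, dt/dtau = 0.1250
step 1:
  k1: at (s, t) = (-1.000000, 0.500000), (ds/dtau, dt/dtau) = (-0.125000, 0.125000); Gamma_sss = -0.015700, Gamma_sst = -0.062800, Gamma_stt = -0.282599, Gamma_tss = 0.107283, Gamma_tst = 0.429132, Gamma_ttt = 1.931095; k1 = (-0.125000, 0.125000, 0.002698, -0.018439)
  k2: at (s, t) = (-1.009375, 0.509375), (ds/dtau, dt/dtau) = (-0.124798, 0.123617); Gamma_sss = -0.014824, Gamma_sst = -0.063238, Gamma_stt = -0.271924, Gamma_tss = 0.106375, Gamma_tst = 0.453769, Gamma_ttt = 1.951221; k2 = (-0.124798, 0.123617, 0.002435, -0.017473)
  k3: at (s, t) = (-1.009360, 0.509271), (ds/dtau, dt/dtau) = (-0.124817, 0.123690); Gamma_sss = -0.014842, Gamma_sst = -0.063251, Gamma_stt = -0.272059, Gamma_tss = 0.106426, Gamma_tst = 0.453547, Gamma_ttt = 1.950822; k3 = (-0.124817, 0.123690, 0.002440, -0.017500)
  k4: at (s, t) = (-1.018723, 0.518553), (ds/dtau, dt/dtau) = (-0.124634, 0.122375); Gamma_sss = -0.013973, Gamma_sst = -0.063299, Gamma_stt = -0.260903, Gamma_tss = 0.105485, Gamma_tst = 0.477864, Gamma_ttt = 1.969640; k4 = (-0.124634, 0.122375, 0.002193, -0.016558)
  Y <- Y + (h/6)(k1 + 2k2 + 2k3 + k4): s = -1.0187, t = 0.5185, ds/dtau = -0.1246, dt/dtau = 0.1224
step 2:
  k1: at (s, t) = (-1.018722, 0.518550), (ds/dtau, dt/dtau) = (-0.124634, 0.122376); Gamma_sss = -0.013973, Gamma_sst = -0.063300, Gamma_stt = -0.260908, Gamma_tss = 0.105486, Gamma_tst = 0.477856, Gamma_ttt = 1.969627; k1 = (-0.124634, 0.122376, 0.002193, -0.016559)
  k2: at (s, t) = (-1.028069, 0.527728), (ds/dtau, dt/dtau) = (-0.124469, 0.121135); Gamma_sss = -0.013114, Gamma_sst = -0.062963, Gamma_stt = -0.249323, Gamma_tss = 0.104523, Gamma_tst = 0.501826, Gamma_ttt = 1.987147; k2 = (-0.124469, 0.121135, 0.001963, -0.015645)
  k3: at (s, t) = (-1.028057, 0.527635), (ds/dtau, dt/dtau) = (-0.124487, 0.121203); Gamma_sss = -0.013130, Gamma_sst = -0.062984, Gamma_stt = -0.249460, Gamma_tss = 0.104572, Gamma_tst = 0.501635, Gamma_ttt = 1.986812; k3 = (-0.124487, 0.121203, 0.001967, -0.015670)
  k4: at (s, t) = (-1.037395, 0.536730), (ds/dtau, dt/dtau) = (-0.124339, 0.120026); Gamma_sss = -0.012279, Gamma_sst = -0.062272, Gamma_stt = -0.237465, Gamma_tss = 0.103584, Gamma_tst = 0.525311, Gamma_ttt = 2.003176; k4 = (-0.124339, 0.120026, 0.001752, -0.014780)
  Y <- Y + (h/6)(k1 + 2k2 + 2k3 + k4): s = -1.0374, t = 0.5367, ds/dtau = -0.1243, dt/dtau = 0.1200
step 3:
  k1: at (s, t) = (-1.037394, 0.536727), (ds/dtau, dt/dtau) = (-0.124339, 0.120027); Gamma_sss = -0.012280, Gamma_sst = -0.062273, Gamma_stt = -0.237470, Gamma_tss = 0.103585, Gamma_tst = 0.525303, Gamma_ttt = 2.003165; k1 = (-0.124339, 0.120027, 0.001752, -0.014781)
  k2: at (s, t) = (-1.046719, 0.545729), (ds/dtau, dt/dtau) = (-0.124207, 0.118919); Gamma_sss = -0.011441, Gamma_sst = -0.061193, Gamma_stt = -0.225111, Gamma_tss = 0.102582, Gamma_tst = 0.548663, Gamma_ttt = 2.018384; k2 = (-0.124207, 0.118919, 0.001552, -0.013918)
  k3: at (s, t) = (-1.046709, 0.545646), (ds/dtau, dt/dtau) = (-0.124222, 0.118983); Gamma_sss = -0.011455, Gamma_sst = -0.061219, Gamma_stt = -0.225245, Gamma_tss = 0.102629, Gamma_tst = 0.548500, Gamma_ttt = 2.018106; k3 = (-0.124222, 0.118983, 0.001556, -0.013940)
  k4: at (s, t) = (-1.056027, 0.554574), (ds/dtau, dt/dtau) = (-0.124105, 0.117936); Gamma_sss = -0.010626, Gamma_sst = -0.059775, Gamma_stt = -0.212531, Gamma_tss = 0.101608, Gamma_tst = 0.571592, Gamma_ttt = 2.032306; k4 = (-0.124105, 0.117936, 0.001370, -0.013100)
  Y <- Y + (h/6)(k1 + 2k2 + 2k3 + k4): s = -1.0560, t = 0.5546, ds/dtau = -0.1241, dt/dtau = 0.1179

Answer: s = -1.0560, t = 0.5546, ds/dtau = -0.1241, dt/dtau = 0.1179


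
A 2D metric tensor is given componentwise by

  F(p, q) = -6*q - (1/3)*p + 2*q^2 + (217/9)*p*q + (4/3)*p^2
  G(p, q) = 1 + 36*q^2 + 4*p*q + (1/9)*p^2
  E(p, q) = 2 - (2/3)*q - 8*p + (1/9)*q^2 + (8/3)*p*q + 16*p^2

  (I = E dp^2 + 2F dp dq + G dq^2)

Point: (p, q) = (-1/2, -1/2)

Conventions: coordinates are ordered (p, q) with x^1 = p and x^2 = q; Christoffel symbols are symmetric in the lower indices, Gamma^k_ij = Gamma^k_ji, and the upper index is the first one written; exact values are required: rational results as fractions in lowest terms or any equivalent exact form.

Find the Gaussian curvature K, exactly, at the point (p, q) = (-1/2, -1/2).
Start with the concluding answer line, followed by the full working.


Answer: K = 7740/143641

E = 397/36, F = 361/36, G = 397/36, EG - F^2 = 379/18 at the point
E_p = -76/3, E_q = -19/9, F_p = -247/18, F_q = -361/18, G_p = -19/9, G_q = -38
E_qq = 2/9, F_pq = 217/9, G_pp = 2/9
Using the Brioschi determinant formula for K from the metric derivatives:
M1 = [[-E_qq/2 + F_pq - G_pp/2, E_p/2, F_p - E_q/2], [F_q - G_p/2, E, F], [G_q/2, F, G]] = [[215/9, -38/3, -38/3], [-19, 397/36, 361/36], [-19, 361/36, 397/36]]; det M1 = 3509/162
M2 = [[0, E_q/2, G_p/2], [E_q/2, E, F], [G_p/2, F, G]] = [[0, -19/18, -19/18], [-19/18, 397/36, 361/36], [-19/18, 361/36, 397/36]]; det M2 = -361/162
det M1 - det M2 = 215/9; K = 215/9 / (379/18)^2 = 7740/143641


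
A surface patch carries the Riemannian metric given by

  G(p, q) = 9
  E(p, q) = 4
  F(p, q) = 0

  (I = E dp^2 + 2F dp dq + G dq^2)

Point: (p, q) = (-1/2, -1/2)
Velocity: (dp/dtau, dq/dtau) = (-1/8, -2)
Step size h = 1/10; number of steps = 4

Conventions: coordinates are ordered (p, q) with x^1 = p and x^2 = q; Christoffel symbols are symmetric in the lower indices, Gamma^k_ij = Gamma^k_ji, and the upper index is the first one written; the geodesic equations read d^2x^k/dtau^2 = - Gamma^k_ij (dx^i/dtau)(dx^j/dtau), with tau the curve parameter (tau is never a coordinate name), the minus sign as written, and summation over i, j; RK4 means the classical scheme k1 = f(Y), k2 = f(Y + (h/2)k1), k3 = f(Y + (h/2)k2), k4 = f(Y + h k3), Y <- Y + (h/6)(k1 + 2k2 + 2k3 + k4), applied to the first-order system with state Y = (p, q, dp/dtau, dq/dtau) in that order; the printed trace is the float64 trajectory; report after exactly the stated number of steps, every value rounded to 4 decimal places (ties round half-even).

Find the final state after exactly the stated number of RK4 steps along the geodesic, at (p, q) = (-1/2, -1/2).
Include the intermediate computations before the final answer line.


f(Y) = (dp/dtau, dq/dtau, -Gamma^p_ij Y'^i Y'^j, -Gamma^q_ij Y'^i Y'^j) with the Gammas evaluated at the stage position; h = 0.100000; intermediate values shown to 6 dp
step 0: p = -0.5000, q = -0.5000, dp/dtau = -0.1250, dq/dtau = -2.0000
step 1:
  k1: at (p, q) = (-0.500000, -0.500000), (dp/dtau, dq/dtau) = (-0.125000, -2.000000); Gamma_ppp = 0.000000, Gamma_ppq = 0.000000, Gamma_pqq = 0.000000, Gamma_qpp = 0.000000, Gamma_qpq = 0.000000, Gamma_qqq = 0.000000; k1 = (-0.125000, -2.000000, 0.000000, 0.000000)
  k2: at (p, q) = (-0.506250, -0.600000), (dp/dtau, dq/dtau) = (-0.125000, -2.000000); Gamma_ppp = 0.000000, Gamma_ppq = 0.000000, Gamma_pqq = 0.000000, Gamma_qpp = 0.000000, Gamma_qpq = 0.000000, Gamma_qqq = 0.000000; k2 = (-0.125000, -2.000000, 0.000000, 0.000000)
  k3: at (p, q) = (-0.506250, -0.600000), (dp/dtau, dq/dtau) = (-0.125000, -2.000000); Gamma_ppp = 0.000000, Gamma_ppq = 0.000000, Gamma_pqq = 0.000000, Gamma_qpp = 0.000000, Gamma_qpq = 0.000000, Gamma_qqq = 0.000000; k3 = (-0.125000, -2.000000, 0.000000, 0.000000)
  k4: at (p, q) = (-0.512500, -0.700000), (dp/dtau, dq/dtau) = (-0.125000, -2.000000); Gamma_ppp = 0.000000, Gamma_ppq = 0.000000, Gamma_pqq = 0.000000, Gamma_qpp = 0.000000, Gamma_qpq = 0.000000, Gamma_qqq = 0.000000; k4 = (-0.125000, -2.000000, 0.000000, 0.000000)
  Y <- Y + (h/6)(k1 + 2k2 + 2k3 + k4): p = -0.5125, q = -0.7000, dp/dtau = -0.1250, dq/dtau = -2.0000
step 2:
  k1: at (p, q) = (-0.512500, -0.700000), (dp/dtau, dq/dtau) = (-0.125000, -2.000000); Gamma_ppp = 0.000000, Gamma_ppq = 0.000000, Gamma_pqq = 0.000000, Gamma_qpp = 0.000000, Gamma_qpq = 0.000000, Gamma_qqq = 0.000000; k1 = (-0.125000, -2.000000, 0.000000, 0.000000)
  k2: at (p, q) = (-0.518750, -0.800000), (dp/dtau, dq/dtau) = (-0.125000, -2.000000); Gamma_ppp = 0.000000, Gamma_ppq = 0.000000, Gamma_pqq = 0.000000, Gamma_qpp = 0.000000, Gamma_qpq = 0.000000, Gamma_qqq = 0.000000; k2 = (-0.125000, -2.000000, 0.000000, 0.000000)
  k3: at (p, q) = (-0.518750, -0.800000), (dp/dtau, dq/dtau) = (-0.125000, -2.000000); Gamma_ppp = 0.000000, Gamma_ppq = 0.000000, Gamma_pqq = 0.000000, Gamma_qpp = 0.000000, Gamma_qpq = 0.000000, Gamma_qqq = 0.000000; k3 = (-0.125000, -2.000000, 0.000000, 0.000000)
  k4: at (p, q) = (-0.525000, -0.900000), (dp/dtau, dq/dtau) = (-0.125000, -2.000000); Gamma_ppp = 0.000000, Gamma_ppq = 0.000000, Gamma_pqq = 0.000000, Gamma_qpp = 0.000000, Gamma_qpq = 0.000000, Gamma_qqq = 0.000000; k4 = (-0.125000, -2.000000, 0.000000, 0.000000)
  Y <- Y + (h/6)(k1 + 2k2 + 2k3 + k4): p = -0.5250, q = -0.9000, dp/dtau = -0.1250, dq/dtau = -2.0000
step 3:
  k1: at (p, q) = (-0.525000, -0.900000), (dp/dtau, dq/dtau) = (-0.125000, -2.000000); Gamma_ppp = 0.000000, Gamma_ppq = 0.000000, Gamma_pqq = 0.000000, Gamma_qpp = 0.000000, Gamma_qpq = 0.000000, Gamma_qqq = 0.000000; k1 = (-0.125000, -2.000000, 0.000000, 0.000000)
  k2: at (p, q) = (-0.531250, -1.000000), (dp/dtau, dq/dtau) = (-0.125000, -2.000000); Gamma_ppp = 0.000000, Gamma_ppq = 0.000000, Gamma_pqq = 0.000000, Gamma_qpp = 0.000000, Gamma_qpq = 0.000000, Gamma_qqq = 0.000000; k2 = (-0.125000, -2.000000, 0.000000, 0.000000)
  k3: at (p, q) = (-0.531250, -1.000000), (dp/dtau, dq/dtau) = (-0.125000, -2.000000); Gamma_ppp = 0.000000, Gamma_ppq = 0.000000, Gamma_pqq = 0.000000, Gamma_qpp = 0.000000, Gamma_qpq = 0.000000, Gamma_qqq = 0.000000; k3 = (-0.125000, -2.000000, 0.000000, 0.000000)
  k4: at (p, q) = (-0.537500, -1.100000), (dp/dtau, dq/dtau) = (-0.125000, -2.000000); Gamma_ppp = 0.000000, Gamma_ppq = 0.000000, Gamma_pqq = 0.000000, Gamma_qpp = 0.000000, Gamma_qpq = 0.000000, Gamma_qqq = 0.000000; k4 = (-0.125000, -2.000000, 0.000000, 0.000000)
  Y <- Y + (h/6)(k1 + 2k2 + 2k3 + k4): p = -0.5375, q = -1.1000, dp/dtau = -0.1250, dq/dtau = -2.0000
step 4:
  k1: at (p, q) = (-0.537500, -1.100000), (dp/dtau, dq/dtau) = (-0.125000, -2.000000); Gamma_ppp = 0.000000, Gamma_ppq = 0.000000, Gamma_pqq = 0.000000, Gamma_qpp = 0.000000, Gamma_qpq = 0.000000, Gamma_qqq = 0.000000; k1 = (-0.125000, -2.000000, 0.000000, 0.000000)
  k2: at (p, q) = (-0.543750, -1.200000), (dp/dtau, dq/dtau) = (-0.125000, -2.000000); Gamma_ppp = 0.000000, Gamma_ppq = 0.000000, Gamma_pqq = 0.000000, Gamma_qpp = 0.000000, Gamma_qpq = 0.000000, Gamma_qqq = 0.000000; k2 = (-0.125000, -2.000000, 0.000000, 0.000000)
  k3: at (p, q) = (-0.543750, -1.200000), (dp/dtau, dq/dtau) = (-0.125000, -2.000000); Gamma_ppp = 0.000000, Gamma_ppq = 0.000000, Gamma_pqq = 0.000000, Gamma_qpp = 0.000000, Gamma_qpq = 0.000000, Gamma_qqq = 0.000000; k3 = (-0.125000, -2.000000, 0.000000, 0.000000)
  k4: at (p, q) = (-0.550000, -1.300000), (dp/dtau, dq/dtau) = (-0.125000, -2.000000); Gamma_ppp = 0.000000, Gamma_ppq = 0.000000, Gamma_pqq = 0.000000, Gamma_qpp = 0.000000, Gamma_qpq = 0.000000, Gamma_qqq = 0.000000; k4 = (-0.125000, -2.000000, 0.000000, 0.000000)
  Y <- Y + (h/6)(k1 + 2k2 + 2k3 + k4): p = -0.5500, q = -1.3000, dp/dtau = -0.1250, dq/dtau = -2.0000

Answer: p = -0.5500, q = -1.3000, dp/dtau = -0.1250, dq/dtau = -2.0000


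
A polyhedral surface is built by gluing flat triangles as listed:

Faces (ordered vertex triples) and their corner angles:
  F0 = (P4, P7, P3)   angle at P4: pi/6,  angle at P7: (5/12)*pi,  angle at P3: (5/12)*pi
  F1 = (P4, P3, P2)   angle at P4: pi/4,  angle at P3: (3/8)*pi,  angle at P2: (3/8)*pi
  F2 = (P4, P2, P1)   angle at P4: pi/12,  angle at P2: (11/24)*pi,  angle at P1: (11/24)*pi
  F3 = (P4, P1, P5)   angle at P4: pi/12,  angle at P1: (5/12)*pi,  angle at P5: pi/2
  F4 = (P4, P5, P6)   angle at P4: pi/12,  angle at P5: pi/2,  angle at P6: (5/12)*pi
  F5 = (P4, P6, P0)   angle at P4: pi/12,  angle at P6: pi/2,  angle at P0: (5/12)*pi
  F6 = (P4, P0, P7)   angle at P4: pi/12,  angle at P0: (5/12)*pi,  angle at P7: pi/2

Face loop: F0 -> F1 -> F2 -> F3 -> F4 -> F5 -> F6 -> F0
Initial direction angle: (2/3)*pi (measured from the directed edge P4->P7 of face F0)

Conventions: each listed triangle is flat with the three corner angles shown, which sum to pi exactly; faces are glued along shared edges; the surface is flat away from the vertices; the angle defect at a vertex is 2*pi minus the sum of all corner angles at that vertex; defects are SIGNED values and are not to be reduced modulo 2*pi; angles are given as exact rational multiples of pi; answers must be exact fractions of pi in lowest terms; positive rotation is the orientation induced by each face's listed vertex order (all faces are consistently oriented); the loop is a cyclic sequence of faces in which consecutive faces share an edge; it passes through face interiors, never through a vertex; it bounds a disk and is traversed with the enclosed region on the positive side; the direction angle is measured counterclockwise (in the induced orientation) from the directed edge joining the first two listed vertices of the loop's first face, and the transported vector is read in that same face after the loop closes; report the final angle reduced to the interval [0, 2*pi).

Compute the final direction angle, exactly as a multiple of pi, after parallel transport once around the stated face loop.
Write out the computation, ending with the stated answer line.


enclosed vertex P4: corner angles sum to (5/6)*pi, defect = 2*pi - (5/6)*pi = (7/6)*pi
transport around the loop rotates by the sum of enclosed defects; add to the initial angle mod 2*pi
final angle = (2/3)*pi + (7/6)*pi = (11/6)*pi (mod 2*pi)

Answer: final direction angle = (11/6)*pi


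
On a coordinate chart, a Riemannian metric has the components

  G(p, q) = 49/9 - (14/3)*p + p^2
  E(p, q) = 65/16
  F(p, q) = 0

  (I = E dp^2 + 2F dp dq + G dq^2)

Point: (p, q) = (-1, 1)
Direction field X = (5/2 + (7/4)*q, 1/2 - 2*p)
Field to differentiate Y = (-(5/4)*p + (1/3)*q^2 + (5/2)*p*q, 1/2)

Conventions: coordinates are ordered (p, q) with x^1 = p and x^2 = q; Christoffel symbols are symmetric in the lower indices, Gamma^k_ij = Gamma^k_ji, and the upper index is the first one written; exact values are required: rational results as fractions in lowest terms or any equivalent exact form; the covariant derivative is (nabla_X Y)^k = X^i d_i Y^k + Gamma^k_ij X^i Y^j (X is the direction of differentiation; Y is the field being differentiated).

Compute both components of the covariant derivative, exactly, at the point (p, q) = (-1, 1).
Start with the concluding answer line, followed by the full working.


Answer: (nabla_X Y)^p = 365/208, (nabla_X Y)^q = 1/20

E = 65/16, F = 0, G = 100/9 at the point
E_p = 0, E_q = 0, F_p = 0, F_q = 0, G_p = -20/3, G_q = 0
EG - F^2 = 1625/36;  g^inv = (36/1625) * [[100/9, 0], [0, 65/16]]
first-kind symbols [ij,l] = (1/2)(d_i g_jl + d_j g_il - d_l g_ij): [pp,p] = E_p/2 = 0, [pp,q] = F_p - E_q/2 = 0, [pq,p] = E_q/2 = 0, [pq,q] = G_p/2 = -10/3, [qq,p] = F_q - G_p/2 = 10/3, [qq,q] = G_q/2 = 0
Gamma^p_ij = (G*[ij,p] - F*[ij,q])/(EG - F^2), Gamma^q_ij = (E*[ij,q] - F*[ij,p])/(EG - F^2)
Gamma_ppp = 0, Gamma_ppq = 0, Gamma_pqq = 32/39, Gamma_qpp = 0, Gamma_qpq = -3/10, Gamma_qqq = 0
X = (17/4, 5/2), Y = (-11/12, 1/2) at the point


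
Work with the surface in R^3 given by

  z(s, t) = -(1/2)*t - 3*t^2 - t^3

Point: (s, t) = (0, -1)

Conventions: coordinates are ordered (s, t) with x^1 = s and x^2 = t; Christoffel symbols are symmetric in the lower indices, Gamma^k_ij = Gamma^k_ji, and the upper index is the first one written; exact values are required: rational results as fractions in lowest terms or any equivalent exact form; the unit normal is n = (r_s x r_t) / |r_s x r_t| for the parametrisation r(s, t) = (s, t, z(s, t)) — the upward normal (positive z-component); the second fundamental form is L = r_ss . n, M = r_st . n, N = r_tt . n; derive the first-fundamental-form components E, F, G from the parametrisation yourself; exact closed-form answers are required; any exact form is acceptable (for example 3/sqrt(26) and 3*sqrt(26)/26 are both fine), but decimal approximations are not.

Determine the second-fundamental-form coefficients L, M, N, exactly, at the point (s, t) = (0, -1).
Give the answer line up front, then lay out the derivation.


Answer: L = 0, M = 0, N = 0

z_s = 0, z_t = 5/2, z_ss = 0, z_st = 0, z_tt = 0
E = 1, F = 0, G = 29/4; answer radicand W^2 = 29/4
unnormalised second-form numerators: l = 0, m = 0, n = 0; L = l/sqrt(29/4), and similarly M = m/sqrt(W^2), N = n/sqrt(W^2)


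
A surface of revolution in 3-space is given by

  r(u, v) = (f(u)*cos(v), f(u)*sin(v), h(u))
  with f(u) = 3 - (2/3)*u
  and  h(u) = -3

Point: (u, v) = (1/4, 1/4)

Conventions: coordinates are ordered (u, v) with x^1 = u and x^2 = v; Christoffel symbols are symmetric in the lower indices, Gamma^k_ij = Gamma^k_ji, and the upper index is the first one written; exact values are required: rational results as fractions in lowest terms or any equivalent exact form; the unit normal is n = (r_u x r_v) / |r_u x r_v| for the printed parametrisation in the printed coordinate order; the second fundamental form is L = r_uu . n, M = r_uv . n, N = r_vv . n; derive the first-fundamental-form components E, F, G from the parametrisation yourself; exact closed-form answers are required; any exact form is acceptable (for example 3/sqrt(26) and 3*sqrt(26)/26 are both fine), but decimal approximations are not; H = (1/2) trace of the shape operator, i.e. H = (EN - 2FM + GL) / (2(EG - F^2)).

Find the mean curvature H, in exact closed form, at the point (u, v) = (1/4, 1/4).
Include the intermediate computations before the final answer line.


f = 17/6, f' = -2/3, f'' = 0, h' = 0, h'' = 0
E = 4/9, F = 0, G = 289/36; answer radicand W^2 = 4/9
unnormalised second-form numerators: l = 0, m = 0, n = 0; L = l/sqrt(4/9), and similarly M = m/sqrt(W^2), N = n/sqrt(W^2)
H = (E*n - 2*F*m + G*l) / (2*(EG - F^2)*sqrt(W^2)); E*n - 2*F*m + G*l = 0, EG - F^2 = 289/81, so H = (0)/sqrt(4/9)

Answer: H = 0


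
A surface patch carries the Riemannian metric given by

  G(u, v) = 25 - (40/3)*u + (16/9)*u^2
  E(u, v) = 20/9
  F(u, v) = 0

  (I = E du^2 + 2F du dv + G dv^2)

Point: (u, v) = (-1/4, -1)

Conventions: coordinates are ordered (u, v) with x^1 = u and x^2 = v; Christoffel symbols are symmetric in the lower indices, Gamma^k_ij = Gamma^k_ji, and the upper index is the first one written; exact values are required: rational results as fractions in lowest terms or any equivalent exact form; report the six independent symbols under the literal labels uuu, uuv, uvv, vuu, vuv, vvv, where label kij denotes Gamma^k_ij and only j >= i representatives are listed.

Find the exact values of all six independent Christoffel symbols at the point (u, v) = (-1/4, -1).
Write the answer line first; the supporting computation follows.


Answer: Gamma_uuu = 0, Gamma_uuv = 0, Gamma_uvv = 16/5, Gamma_vuu = 0, Gamma_vuv = -1/4, Gamma_vvv = 0

E = 20/9, F = 0, G = 256/9 at the point
E_u = 0, E_v = 0, F_u = 0, F_v = 0, G_u = -128/9, G_v = 0
EG - F^2 = 5120/81;  g^inv = (81/5120) * [[256/9, 0], [0, 20/9]]
first-kind symbols [ij,l] = (1/2)(d_i g_jl + d_j g_il - d_l g_ij): [uu,u] = E_u/2 = 0, [uu,v] = F_u - E_v/2 = 0, [uv,u] = E_v/2 = 0, [uv,v] = G_u/2 = -64/9, [vv,u] = F_v - G_u/2 = 64/9, [vv,v] = G_v/2 = 0
Gamma^u_ij = (G*[ij,u] - F*[ij,v])/(EG - F^2), Gamma^v_ij = (E*[ij,v] - F*[ij,u])/(EG - F^2)


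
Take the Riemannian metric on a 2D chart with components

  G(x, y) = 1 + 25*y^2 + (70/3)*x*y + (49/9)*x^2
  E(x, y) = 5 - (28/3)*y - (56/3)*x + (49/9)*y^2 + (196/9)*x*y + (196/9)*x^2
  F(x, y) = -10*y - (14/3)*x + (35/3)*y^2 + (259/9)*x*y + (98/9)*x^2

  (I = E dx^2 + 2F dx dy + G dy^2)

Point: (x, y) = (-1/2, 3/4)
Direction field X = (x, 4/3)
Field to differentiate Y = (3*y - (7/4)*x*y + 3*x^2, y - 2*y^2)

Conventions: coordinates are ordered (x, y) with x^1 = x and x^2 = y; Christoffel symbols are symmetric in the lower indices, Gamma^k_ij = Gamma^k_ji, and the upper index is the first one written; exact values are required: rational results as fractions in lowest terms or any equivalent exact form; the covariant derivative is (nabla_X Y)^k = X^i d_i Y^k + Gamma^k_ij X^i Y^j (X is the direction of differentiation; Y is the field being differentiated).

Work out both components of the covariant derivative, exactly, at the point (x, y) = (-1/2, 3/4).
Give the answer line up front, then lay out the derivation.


Answer: (nabla_X Y)^x = 712249/99168, (nabla_X Y)^y = -125249/49584

E = 1105/144, F = -961/144, G = 1105/144 at the point
E_x = -217/9, E_y = -217/18, F_x = 217/36, F_y = -62/9, G_x = 217/18, G_y = 155/6
EG - F^2 = 1033/72;  g^inv = (72/1033) * [[1105/144, 961/144], [961/144, 1105/144]]
first-kind symbols [ij,l] = (1/2)(d_i g_jl + d_j g_il - d_l g_ij): [xx,x] = E_x/2 = -217/18, [xx,y] = F_x - E_y/2 = 217/18, [xy,x] = E_y/2 = -217/36, [xy,y] = G_x/2 = 217/36, [yy,x] = F_y - G_x/2 = -155/12, [yy,y] = G_y/2 = 155/12
Gamma^x_ij = (G*[ij,x] - F*[ij,y])/(EG - F^2), Gamma^y_ij = (E*[ij,y] - F*[ij,x])/(EG - F^2)
Gamma_xxx = -868/1033, Gamma_xxy = -434/1033, Gamma_xyy = -930/1033, Gamma_yxx = 868/1033, Gamma_yxy = 434/1033, Gamma_yyy = 930/1033
X = (-1/2, 4/3), Y = (117/32, -3/8) at the point


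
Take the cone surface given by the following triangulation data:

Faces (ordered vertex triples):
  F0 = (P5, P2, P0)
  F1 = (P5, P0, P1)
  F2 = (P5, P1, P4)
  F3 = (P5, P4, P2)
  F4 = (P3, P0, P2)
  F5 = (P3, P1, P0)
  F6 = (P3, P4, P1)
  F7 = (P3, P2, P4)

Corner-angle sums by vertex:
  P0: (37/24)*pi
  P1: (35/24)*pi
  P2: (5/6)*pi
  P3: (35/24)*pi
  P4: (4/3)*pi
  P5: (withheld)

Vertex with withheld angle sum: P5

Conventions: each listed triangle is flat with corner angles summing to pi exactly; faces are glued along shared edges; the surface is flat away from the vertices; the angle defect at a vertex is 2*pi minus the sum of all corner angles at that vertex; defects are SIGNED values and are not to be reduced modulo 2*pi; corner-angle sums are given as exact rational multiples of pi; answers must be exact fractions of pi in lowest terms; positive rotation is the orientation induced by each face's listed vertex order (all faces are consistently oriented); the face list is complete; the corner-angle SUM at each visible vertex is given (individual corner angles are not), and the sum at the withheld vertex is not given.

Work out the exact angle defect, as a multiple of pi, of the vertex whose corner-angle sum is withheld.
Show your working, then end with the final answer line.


V = 6, E = 12, F = 8; chi = V - E + F = 2
Gauss-Bonnet: total defect = 2*pi*chi = 4*pi; visible defects sum to (27/8)*pi

Answer: defect(P5) = (5/8)*pi


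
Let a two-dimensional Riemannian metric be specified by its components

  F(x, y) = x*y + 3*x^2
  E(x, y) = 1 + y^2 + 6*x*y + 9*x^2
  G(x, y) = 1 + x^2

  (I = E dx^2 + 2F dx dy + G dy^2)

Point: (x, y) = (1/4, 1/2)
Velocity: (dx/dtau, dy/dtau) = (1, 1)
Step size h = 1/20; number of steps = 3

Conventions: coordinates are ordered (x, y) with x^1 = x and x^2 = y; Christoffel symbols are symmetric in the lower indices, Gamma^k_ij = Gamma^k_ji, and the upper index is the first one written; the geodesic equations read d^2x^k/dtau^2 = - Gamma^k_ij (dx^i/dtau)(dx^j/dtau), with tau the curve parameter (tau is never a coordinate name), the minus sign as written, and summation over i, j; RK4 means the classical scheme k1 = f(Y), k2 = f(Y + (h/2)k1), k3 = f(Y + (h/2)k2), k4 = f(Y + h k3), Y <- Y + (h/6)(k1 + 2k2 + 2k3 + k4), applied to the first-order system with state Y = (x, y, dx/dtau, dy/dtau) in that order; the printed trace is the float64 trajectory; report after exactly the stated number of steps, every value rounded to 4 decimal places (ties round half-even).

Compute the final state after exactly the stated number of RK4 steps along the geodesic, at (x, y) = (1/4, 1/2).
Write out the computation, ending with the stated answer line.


f(Y) = (dx/dtau, dy/dtau, -Gamma^x_ij Y'^i Y'^j, -Gamma^y_ij Y'^i Y'^j) with the Gammas evaluated at the stage position; h = 0.050000; intermediate values shown to 6 dp
step 0: x = 0.2500, y = 0.5000, dx/dtau = 1.0000, dy/dtau = 1.0000
step 1:
  k1: at (x, y) = (0.250000, 0.500000), (dx/dtau, dy/dtau) = (1.000000, 1.000000); Gamma_xxx = 1.428571, Gamma_xxy = 0.476190, Gamma_xyy = 0.000000, Gamma_yxx = 0.285714, Gamma_yxy = 0.095238, Gamma_yyy = 0.000000; k1 = (1.000000, 1.000000, -2.380952, -0.476190)
  k2: at (x, y) = (0.275000, 0.525000), (dx/dtau, dy/dtau) = (0.940476, 0.988095); Gamma_xxx = 1.397455, Gamma_xxy = 0.465818, Gamma_xyy = 0.000000, Gamma_yxx = 0.284667, Gamma_yxy = 0.094889, Gamma_yyy = 0.000000; k2 = (0.940476, 0.988095, -2.101794, -0.428143)
  k3: at (x, y) = (0.273512, 0.524702), (dx/dtau, dy/dtau) = (0.947455, 0.989296); Gamma_xxx = 1.399116, Gamma_xxy = 0.466372, Gamma_xyy = 0.000000, Gamma_yxx = 0.284466, Gamma_yxy = 0.094822, Gamma_yyy = 0.000000; k3 = (0.947455, 0.989296, -2.130220, -0.433113)
  k4: at (x, y) = (0.297373, 0.549465), (dx/dtau, dy/dtau) = (0.893489, 0.978344); Gamma_xxx = 1.365742, Gamma_xxy = 0.455247, Gamma_xyy = 0.000000, Gamma_yxx = 0.281728, Gamma_yxy = 0.093909, Gamma_yyy = 0.000000; k4 = (0.893489, 0.978344, -1.886203, -0.389090)
  Y <- Y + (h/6)(k1 + 2k2 + 2k3 + k4): x = 0.2972, y = 0.5494, dx/dtau = 0.8939, dy/dtau = 0.9784
step 2:
  k1: at (x, y) = (0.297245, 0.549443), (dx/dtau, dy/dtau) = (0.893907, 0.978435); Gamma_xxx = 1.365896, Gamma_xxy = 0.455299, Gamma_xyy = 0.000000, Gamma_yxx = 0.281718, Gamma_yxy = 0.093906, Gamma_yyy = 0.000000; k1 = (0.893907, 0.978435, -1.887881, -0.389378)
  k2: at (x, y) = (0.319592, 0.573904), (dx/dtau, dy/dtau) = (0.846710, 0.968701); Gamma_xxx = 1.332283, Gamma_xxy = 0.444094, Gamma_xyy = 0.000000, Gamma_yxx = 0.277806, Gamma_yxy = 0.092602, Gamma_yyy = 0.000000; k2 = (0.846710, 0.968701, -1.683637, -0.351070)
  k3: at (x, y) = (0.318412, 0.573660), (dx/dtau, dy/dtau) = (0.851816, 0.969658); Gamma_xxx = 1.333762, Gamma_xxy = 0.444587, Gamma_xyy = 0.000000, Gamma_yxx = 0.277773, Gamma_yxy = 0.092591, Gamma_yyy = 0.000000; k3 = (0.851816, 0.969658, -1.702197, -0.354504)
  k4: at (x, y) = (0.339835, 0.597926), (dx/dtau, dy/dtau) = (0.808797, 0.960710); Gamma_xxx = 1.300335, Gamma_xxy = 0.433445, Gamma_xyy = 0.000000, Gamma_yxx = 0.273211, Gamma_yxy = 0.091070, Gamma_yyy = 0.000000; k4 = (0.808797, 0.960710, -1.524207, -0.320248)
  Y <- Y + (h/6)(k1 + 2k2 + 2k3 + k4): x = 0.3397, y = 0.5979, dx/dtau = 0.8090, dy/dtau = 0.9608
step 3:
  k1: at (x, y) = (0.339743, 0.597908), (dx/dtau, dy/dtau) = (0.809042, 0.960762); Gamma_xxx = 1.300453, Gamma_xxy = 0.433484, Gamma_xyy = 0.000000, Gamma_yxx = 0.273211, Gamma_yxy = 0.091070, Gamma_yyy = 0.000000; k1 = (0.809042, 0.960762, -1.525102, -0.320407)
  k2: at (x, y) = (0.359969, 0.621927), (dx/dtau, dy/dtau) = (0.770915, 0.952752); Gamma_xxx = 1.268191, Gamma_xxy = 0.422730, Gamma_xyy = 0.000000, Gamma_yxx = 0.268245, Gamma_yxy = 0.089415, Gamma_yyy = 0.000000; k2 = (0.770915, 0.952752, -1.374680, -0.290770)
  k3: at (x, y) = (0.359015, 0.621727), (dx/dtau, dy/dtau) = (0.774675, 0.953493); Gamma_xxx = 1.269408, Gamma_xxy = 0.423136, Gamma_xyy = 0.000000, Gamma_yxx = 0.268274, Gamma_yxy = 0.089425, Gamma_yyy = 0.000000; k3 = (0.774675, 0.953493, -1.386895, -0.293104)
  k4: at (x, y) = (0.378476, 0.645583), (dx/dtau, dy/dtau) = (0.739697, 0.946107); Gamma_xxx = 1.238176, Gamma_xxy = 0.412725, Gamma_xyy = 0.000000, Gamma_yxx = 0.263120, Gamma_yxy = 0.087707, Gamma_yyy = 0.000000; k4 = (0.739697, 0.946107, -1.255148, -0.266727)
  Y <- Y + (h/6)(k1 + 2k2 + 2k3 + k4): x = 0.3784, y = 0.6456, dx/dtau = 0.7398, dy/dtau = 0.9461

Answer: x = 0.3784, y = 0.6456, dx/dtau = 0.7398, dy/dtau = 0.9461


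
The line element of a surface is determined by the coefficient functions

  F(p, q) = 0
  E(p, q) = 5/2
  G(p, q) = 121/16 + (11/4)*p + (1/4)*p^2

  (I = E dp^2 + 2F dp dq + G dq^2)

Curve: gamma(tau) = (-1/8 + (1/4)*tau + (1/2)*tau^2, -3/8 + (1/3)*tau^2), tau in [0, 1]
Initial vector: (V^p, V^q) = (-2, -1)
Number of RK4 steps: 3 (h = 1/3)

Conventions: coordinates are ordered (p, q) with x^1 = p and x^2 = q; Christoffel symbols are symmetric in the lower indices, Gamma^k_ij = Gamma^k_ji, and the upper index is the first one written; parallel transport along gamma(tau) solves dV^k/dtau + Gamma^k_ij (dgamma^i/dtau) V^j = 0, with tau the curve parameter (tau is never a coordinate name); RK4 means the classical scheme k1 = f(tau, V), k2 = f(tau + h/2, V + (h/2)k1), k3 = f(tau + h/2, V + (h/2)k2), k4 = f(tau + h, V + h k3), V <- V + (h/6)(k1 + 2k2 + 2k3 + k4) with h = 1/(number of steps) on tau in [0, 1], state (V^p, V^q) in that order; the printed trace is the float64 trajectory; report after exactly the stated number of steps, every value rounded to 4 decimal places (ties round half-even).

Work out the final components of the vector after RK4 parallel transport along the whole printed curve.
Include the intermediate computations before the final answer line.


gamma'(tau) = (1/4 + tau, (2/3)*tau); f(tau, V)^k = -Gamma^k_ij(gamma(tau)) gamma'^i(tau) V^j; h = 1/3; intermediate values shown to 6 dp
curve data and Christoffel symbols at the stage parameters:
  tau = 0.000000: gamma = (-0.125000, -0.375000), gamma' = (0.250000, 0.000000); Gamma_ppp = 0.000000, Gamma_ppq = 0.000000, Gamma_pqq = -0.537500, Gamma_qpp = 0.000000, Gamma_qpq = 0.186047, Gamma_qqq = 0.000000
  tau = 0.166667: gamma = (-0.069444, -0.365741), gamma' = (0.416667, 0.111111); Gamma_ppp = 0.000000, Gamma_ppq = 0.000000, Gamma_pqq = -0.543056, Gamma_qpp = 0.000000, Gamma_qpq = 0.184143, Gamma_qqq = 0.000000
  tau = 0.333333: gamma = (0.013889, -0.337963), gamma' = (0.583333, 0.222222); Gamma_ppp = 0.000000, Gamma_ppq = 0.000000, Gamma_pqq = -0.551389, Gamma_qpp = 0.000000, Gamma_qpq = 0.181360, Gamma_qqq = 0.000000
  tau = 0.500000: gamma = (0.125000, -0.291667), gamma' = (0.750000, 0.333333); Gamma_ppp = 0.000000, Gamma_ppq = 0.000000, Gamma_pqq = -0.562500, Gamma_qpp = 0.000000, Gamma_qpq = 0.177778, Gamma_qqq = 0.000000
  tau = 0.666667: gamma = (0.263889, -0.226852), gamma' = (0.916667, 0.444444); Gamma_ppp = 0.000000, Gamma_ppq = 0.000000, Gamma_pqq = -0.576389, Gamma_qpp = 0.000000, Gamma_qpq = 0.173494, Gamma_qqq = 0.000000
  tau = 0.833333: gamma = (0.430556, -0.143519), gamma' = (1.083333, 0.555556); Gamma_ppp = 0.000000, Gamma_ppq = 0.000000, Gamma_pqq = -0.593056, Gamma_qpp = 0.000000, Gamma_qpq = 0.168618, Gamma_qqq = 0.000000
  tau = 1.000000: gamma = (0.625000, -0.041667), gamma' = (1.250000, 0.666667); Gamma_ppp = 0.000000, Gamma_ppq = 0.000000, Gamma_pqq = -0.612500, Gamma_qpp = 0.000000, Gamma_qpq = 0.163265, Gamma_qqq = 0.000000
step 0: V^p = -2.0000, V^q = -1.0000
step 1: k1 = (0.000000, 0.046512), k2 = (-0.059872, 0.117052), k3 = (-0.059162, 0.116354), k4 = (-0.117779, 0.183090); V <- V + (h/6)(k1 + 2k2 + 2k3 + k4): V^p = -2.0198, V^q = -0.9613
step 2: k1 = (-0.117790, 0.183102), k2 = (-0.174524, 0.244959), k3 = (-0.172591, 0.244145), k4 = (-0.225414, 0.300118); V <- V + (h/6)(k1 + 2k2 + 2k3 + k4): V^p = -2.0774, V^q = -0.8801
step 3: k1 = (-0.225463, 0.300156), k2 = (-0.273495, 0.349758), k3 = (-0.270772, 0.348998), k4 = (-0.311880, 0.391811); V <- V + (h/6)(k1 + 2k2 + 2k3 + k4): V^p = -2.1677, V^q = -0.7640

Answer: V^p = -2.1677, V^q = -0.7640


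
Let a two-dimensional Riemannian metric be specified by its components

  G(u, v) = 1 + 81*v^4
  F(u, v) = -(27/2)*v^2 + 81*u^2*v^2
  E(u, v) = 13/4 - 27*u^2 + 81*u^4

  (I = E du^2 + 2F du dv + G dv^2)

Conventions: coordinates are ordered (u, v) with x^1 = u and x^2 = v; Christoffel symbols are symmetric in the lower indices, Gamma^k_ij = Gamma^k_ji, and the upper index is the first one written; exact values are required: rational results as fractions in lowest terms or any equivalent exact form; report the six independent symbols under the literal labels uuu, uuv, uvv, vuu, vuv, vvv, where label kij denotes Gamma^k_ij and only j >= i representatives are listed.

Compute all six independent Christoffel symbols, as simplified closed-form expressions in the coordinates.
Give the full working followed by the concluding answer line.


E = 13/4 - 27*u^2 + 81*u^4; F = -(27/2)*v^2 + 81*u^2*v^2; G = 1 + 81*v^4
Gamma^k_ij = (1/2) g^{kl} (d_i g_jl + d_j g_il - d_l g_ij), with g^inv = (1/(EG-F^2)) [[G, -F], [-F, E]]
first partials: E_u = -54*u + 324*u^3, E_v = 0, F_u = 162*u*v^2, F_v = -27*v + 162*u^2*v, G_u = 0, G_v = 324*v^3
D = EG - F^2 = 13/4 - 27*u^2 + 81*v^4 + 81*u^4
expanded: Gamma^u_uu = (G E_u - 2F F_u + F E_v)/(2D), Gamma^u_uv = (G E_v - F G_u)/(2D), Gamma^u_vv = (2G F_v - G G_u - F G_v)/(2D), Gamma^v_uu = (2E F_u - E E_v - F E_u)/(2D), Gamma^v_uv = (E G_u - F E_v)/(2D), Gamma^v_vv = (E G_v - 2F F_v + F G_u)/(2D); substitute and cancel common factors

Answer: Gamma_uuu = (648*u^3 - 108*u)/(324*u^4 - 108*u^2 + 324*v^4 + 13), Gamma_uuv = 0, Gamma_uvv = (648*u^2*v - 108*v)/(324*u^4 - 108*u^2 + 324*v^4 + 13), Gamma_vuu = 648*u*v^2/(324*u^4 - 108*u^2 + 324*v^4 + 13), Gamma_vuv = 0, Gamma_vvv = 648*v^3/(324*u^4 - 108*u^2 + 324*v^4 + 13)


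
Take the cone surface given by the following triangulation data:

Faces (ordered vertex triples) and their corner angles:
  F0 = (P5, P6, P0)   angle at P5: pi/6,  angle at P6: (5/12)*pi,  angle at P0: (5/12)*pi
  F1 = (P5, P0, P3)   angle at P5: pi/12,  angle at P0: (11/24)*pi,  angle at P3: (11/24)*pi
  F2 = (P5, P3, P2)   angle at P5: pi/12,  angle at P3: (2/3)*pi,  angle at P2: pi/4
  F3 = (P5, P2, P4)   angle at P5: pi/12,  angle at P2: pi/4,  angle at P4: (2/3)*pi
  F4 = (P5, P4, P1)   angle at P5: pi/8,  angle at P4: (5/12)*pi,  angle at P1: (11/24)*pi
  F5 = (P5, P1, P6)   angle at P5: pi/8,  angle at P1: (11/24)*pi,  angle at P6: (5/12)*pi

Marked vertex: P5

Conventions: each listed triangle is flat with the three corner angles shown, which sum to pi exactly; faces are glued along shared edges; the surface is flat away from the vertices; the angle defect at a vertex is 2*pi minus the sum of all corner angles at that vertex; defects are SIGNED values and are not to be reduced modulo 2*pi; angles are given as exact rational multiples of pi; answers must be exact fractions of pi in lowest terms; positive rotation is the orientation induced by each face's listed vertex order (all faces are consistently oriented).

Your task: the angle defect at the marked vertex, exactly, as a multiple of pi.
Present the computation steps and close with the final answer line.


Sum of corner angles at P5: (2/3)*pi
defect = 2*pi - (2/3)*pi

Answer: defect(P5) = (4/3)*pi
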